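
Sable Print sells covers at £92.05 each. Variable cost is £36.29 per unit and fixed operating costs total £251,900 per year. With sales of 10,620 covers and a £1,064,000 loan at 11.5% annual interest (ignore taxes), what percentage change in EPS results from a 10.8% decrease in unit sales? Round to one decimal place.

-29.3%

Total contribution margin = 10,620 × £55.76 = £592,171.20.
EBIT = £592,171.20 − £251,900 = £340,271.20.
After interest of £122,360.00, pre-tax earnings = £217,911.20.
DCL = total CM / (EBIT − I) = £592,171.20 / £217,911.20 = 2.7175.
%ΔEPS = DCL × %ΔSales = 2.7175 × -10.8% = -29.3%.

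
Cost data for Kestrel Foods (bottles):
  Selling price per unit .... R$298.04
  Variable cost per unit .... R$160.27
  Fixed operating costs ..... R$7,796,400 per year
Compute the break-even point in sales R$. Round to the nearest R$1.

CM per unit = R$298.04 − R$160.27 = R$137.77; CM ratio = R$137.77 / R$298.04 = 0.4623.
Break-even revenue = fixed costs × price ÷ CM = R$7,796,400 × R$298.04 ÷ R$137.77 = R$16,866,074.

R$16,866,074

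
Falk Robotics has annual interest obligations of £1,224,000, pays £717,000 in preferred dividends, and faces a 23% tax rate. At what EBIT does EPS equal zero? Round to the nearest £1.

Preferred dividends are paid after tax, so their pre-tax equivalent is £717,000 ÷ (1 − 0.23) = £931,168.83.
EPS = 0 when EBIT covers interest plus the pre-tax preferred burden: £1,224,000 + £931,168.83 = £2,155,168.83.

£2,155,169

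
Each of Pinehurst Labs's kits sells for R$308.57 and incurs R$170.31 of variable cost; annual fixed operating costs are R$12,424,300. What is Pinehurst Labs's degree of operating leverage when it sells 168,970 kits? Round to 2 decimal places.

Contribution at this volume is 168,970 × R$138.26 = R$23,361,792.20.
EBIT = R$23,361,792.20 − R$12,424,300 = R$10,937,492.20.
DOL = contribution ÷ EBIT = R$23,361,792.20 ÷ R$10,937,492.20 = 2.1359.

2.14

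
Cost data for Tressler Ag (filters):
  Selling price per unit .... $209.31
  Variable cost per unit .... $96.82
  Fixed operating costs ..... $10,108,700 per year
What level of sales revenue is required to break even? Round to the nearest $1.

CM per unit = $209.31 − $96.82 = $112.49; CM ratio = $112.49 / $209.31 = 0.5374.
Break-even revenue = fixed costs × price ÷ CM = $10,108,700 × $209.31 ÷ $112.49 = $18,809,245.

$18,809,245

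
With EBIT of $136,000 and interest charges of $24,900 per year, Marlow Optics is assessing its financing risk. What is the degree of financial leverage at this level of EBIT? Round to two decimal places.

Interest = $24,900.00.
Degree of financial leverage = EBIT / (EBIT − interest) = $136,000 / $111,100.00 = 1.2241.

1.22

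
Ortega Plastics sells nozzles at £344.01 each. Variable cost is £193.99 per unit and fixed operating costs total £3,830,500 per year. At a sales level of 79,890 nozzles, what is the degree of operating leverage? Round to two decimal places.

Contribution at this volume is 79,890 × £150.02 = £11,985,097.80.
Subtracting fixed costs: EBIT = £11,985,097.80 − £3,830,500 = £8,154,597.80.
So DOL = total CM / EBIT = £11,985,097.80 / £8,154,597.80 = 1.4697.

1.47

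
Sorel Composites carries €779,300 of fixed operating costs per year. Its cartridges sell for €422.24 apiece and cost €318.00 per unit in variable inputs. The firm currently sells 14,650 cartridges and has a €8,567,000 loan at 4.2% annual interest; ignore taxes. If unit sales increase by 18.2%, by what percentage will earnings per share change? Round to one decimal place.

+71.6%

Contribution at this volume is 14,650 × €104.24 = €1,527,116.00.
EBIT = €1,527,116.00 − €779,300 = €747,816.00.
Interest = €359,814.00, so EBIT − I = €388,002.00.
Degree of combined leverage = contribution ÷ (EBIT − I) = €1,527,116.00 ÷ €388,002.00 = 3.9358.
%ΔEPS = DCL × %ΔSales = 3.9358 × +18.2% = +71.6%.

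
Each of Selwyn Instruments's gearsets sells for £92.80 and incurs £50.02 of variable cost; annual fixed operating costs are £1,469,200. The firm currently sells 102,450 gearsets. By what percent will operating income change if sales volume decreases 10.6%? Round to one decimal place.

Total contribution margin = 102,450 × £42.78 = £4,382,811.00.
Operating income = contribution − fixed costs = £4,382,811.00 − £1,469,200 = £2,913,611.00.
So DOL = total CM / EBIT = £4,382,811.00 / £2,913,611.00 = 1.5043.
So EBIT moves 1.5043 × (-10.6%) = -15.9%.

-15.9%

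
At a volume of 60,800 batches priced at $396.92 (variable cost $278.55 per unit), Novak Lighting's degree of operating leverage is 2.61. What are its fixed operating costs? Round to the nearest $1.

$4,439,465

At 60,800 units, contribution = 60,800 × $118.37 = $7,196,896.00.
DOL = contribution / EBIT, so EBIT = $7,196,896.00 / 2.61 = $2,757,431.42.
Fixed costs = CM − EBIT = $7,196,896.00 − $2,757,431.42 = $4,439,465.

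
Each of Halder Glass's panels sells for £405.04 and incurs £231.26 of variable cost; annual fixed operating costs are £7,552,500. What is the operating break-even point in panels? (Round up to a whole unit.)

Each unit contributes £405.04 − £231.26 = £173.78.
Break-even Q = £7,552,500 / £173.78 = 43,460.12 → 43,461 panels.

43,461 panels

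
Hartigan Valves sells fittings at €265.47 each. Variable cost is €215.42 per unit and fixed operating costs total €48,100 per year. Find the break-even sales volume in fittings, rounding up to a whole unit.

Contribution margin per unit = €265.47 − €215.42 = €50.05.
Break-even Q = €48,100 / €50.05 = 961.04 → 962 fittings.

962 fittings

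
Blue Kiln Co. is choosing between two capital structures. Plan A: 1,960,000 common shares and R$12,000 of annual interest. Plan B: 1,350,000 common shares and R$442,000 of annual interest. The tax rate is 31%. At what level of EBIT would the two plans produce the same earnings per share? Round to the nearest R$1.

At indifference, (EBIT − 12,000)(1 − t)/1,960,000 = (EBIT − 442,000)(1 − t)/1,350,000.
The (1 − t) factor cancels: (EBIT − 12,000) × 1,350,000 = (EBIT − 442,000) × 1,960,000.
Solving, EBIT = (442,000·1,960,000 − 12,000·1,350,000) / (1,960,000 − 1,350,000) = 850,120,000,000 / 610,000 = 1,393,639.34.

R$1,393,639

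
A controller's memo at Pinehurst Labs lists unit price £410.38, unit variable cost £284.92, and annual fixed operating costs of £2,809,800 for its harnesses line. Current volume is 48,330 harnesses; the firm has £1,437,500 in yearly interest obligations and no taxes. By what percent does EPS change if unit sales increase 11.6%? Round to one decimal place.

Contribution at this volume is 48,330 × £125.46 = £6,063,481.80.
EBIT = £6,063,481.80 − £2,809,800 = £3,253,681.80.
After interest of £1,437,500.00, pre-tax earnings = £1,816,181.80.
DCL = total CM / (EBIT − I) = £6,063,481.80 / £1,816,181.80 = 3.3386.
EPS therefore changes by 3.3386 × (+11.6%) = +38.7%.

+38.7%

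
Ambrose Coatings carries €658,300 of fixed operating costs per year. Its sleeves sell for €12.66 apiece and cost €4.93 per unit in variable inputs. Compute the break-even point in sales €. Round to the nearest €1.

€1,078,147

CM per unit = €12.66 − €4.93 = €7.73; CM ratio = €7.73 / €12.66 = 0.6106.
Break-even revenue = fixed costs × price ÷ CM = €658,300 × €12.66 ÷ €7.73 = €1,078,147.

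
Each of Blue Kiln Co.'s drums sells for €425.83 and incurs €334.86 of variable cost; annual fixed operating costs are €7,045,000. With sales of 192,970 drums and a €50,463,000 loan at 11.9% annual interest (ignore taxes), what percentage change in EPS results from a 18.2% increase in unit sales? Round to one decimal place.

Total contribution margin = 192,970 × €90.97 = €17,554,480.90.
EBIT = €17,554,480.90 − €7,045,000 = €10,509,480.90.
Interest = €6,005,097.00, so EBIT − I = €4,504,383.90.
DCL = total CM / (EBIT − I) = €17,554,480.90 / €4,504,383.90 = 3.8972.
EPS therefore changes by 3.8972 × (+18.2%) = +70.9%.

+70.9%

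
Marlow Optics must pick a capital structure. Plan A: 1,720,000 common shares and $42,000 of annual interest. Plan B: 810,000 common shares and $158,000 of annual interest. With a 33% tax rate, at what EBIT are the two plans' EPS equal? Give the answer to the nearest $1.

Set EPS_A = EPS_B: (EBIT − $42,000)(1 − 0.33) ÷ 1,720,000 = (EBIT − $158,000)(1 − 0.33) ÷ 810,000.
The (1 − t) factor cancels: (EBIT − 42,000) × 810,000 = (EBIT − 158,000) × 1,720,000.
EBIT × (1,720,000 − 810,000) = 158,000 × 1,720,000 − 42,000 × 810,000 = 237,740,000,000, so EBIT = 237,740,000,000 ÷ 910,000 = 261,252.75.

$261,253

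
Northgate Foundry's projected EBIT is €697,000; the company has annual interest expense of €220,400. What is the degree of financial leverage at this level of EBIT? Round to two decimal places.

Interest = €220,400.00.
DFL = EBIT ÷ (EBIT − I) = €697,000 ÷ (€697,000 − €220,400.00) = €697,000 ÷ €476,600.00 = 1.4624.

1.46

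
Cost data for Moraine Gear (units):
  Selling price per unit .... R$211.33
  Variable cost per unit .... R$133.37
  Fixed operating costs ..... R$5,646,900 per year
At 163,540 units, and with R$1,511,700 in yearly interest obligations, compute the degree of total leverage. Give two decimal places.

Contribution at this volume is 163,540 × R$77.96 = R$12,749,578.40.
Operating income = contribution − fixed costs = R$12,749,578.40 − R$5,646,900 = R$7,102,678.40. Interest = R$1,511,700.00.
DOL = R$12,749,578.40 ÷ R$7,102,678.40 = 1.7950; DFL = R$7,102,678.40 ÷ R$5,590,978.40 = 1.2704.
Combined leverage = 1.7950 × 1.2704 = 2.2804.

2.28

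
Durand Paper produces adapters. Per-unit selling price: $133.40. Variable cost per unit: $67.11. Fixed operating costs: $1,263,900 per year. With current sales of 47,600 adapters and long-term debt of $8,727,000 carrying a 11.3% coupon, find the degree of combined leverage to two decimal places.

3.49

At 47,600 units, contribution = 47,600 × $66.29 = $3,155,404.00.
Subtracting fixed costs: EBIT = $3,155,404.00 − $1,263,900 = $1,891,504.00. Interest = $986,151.00.
DOL = $3,155,404.00 ÷ $1,891,504.00 = 1.6682; DFL = $1,891,504.00 ÷ $905,353.00 = 2.0892.
DCL = DOL × DFL = 1.6682 × 2.0892 = 3.4852.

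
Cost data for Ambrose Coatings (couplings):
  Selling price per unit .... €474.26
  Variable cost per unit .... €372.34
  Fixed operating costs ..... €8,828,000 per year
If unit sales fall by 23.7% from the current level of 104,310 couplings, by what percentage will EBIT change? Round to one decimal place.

-139.7%

At 104,310 units, contribution = 104,310 × €101.92 = €10,631,275.20.
Subtracting fixed costs: EBIT = €10,631,275.20 − €8,828,000 = €1,803,275.20.
So DOL = total CM / EBIT = €10,631,275.20 / €1,803,275.20 = 5.8955.
%ΔEBIT = DOL × %ΔSales = 5.8955 × -23.7% = -139.7%.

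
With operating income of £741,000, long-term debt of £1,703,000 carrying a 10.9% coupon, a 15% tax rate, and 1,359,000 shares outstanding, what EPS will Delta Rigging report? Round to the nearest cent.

Interest = £185,627.00, so EBT = £741,000 − £185,627.00 = £555,373.00.
Net income = £555,373.00 × (1 − 0.15) = £472,067.05.
Per share: £472,067.05 / 1,359,000 shares = £0.35.

£0.35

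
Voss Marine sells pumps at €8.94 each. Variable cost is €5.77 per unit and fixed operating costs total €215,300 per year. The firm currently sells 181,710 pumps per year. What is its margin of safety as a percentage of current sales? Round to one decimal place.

62.6%

Each unit contributes €8.94 − €5.77 = €3.17. Break-even units = €215,300 ÷ €3.17 = 67,917.98; break-even revenue = 67,917.98 × €8.94 = €607,186.75.
Current sales = 181,710 × €8.94 = €1,624,487.40.
Margin of safety = (€1,624,487.40 − €607,186.75) ÷ €1,624,487.40 = 62.6%.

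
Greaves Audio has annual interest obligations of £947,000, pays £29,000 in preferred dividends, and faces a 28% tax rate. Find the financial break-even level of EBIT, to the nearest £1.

£987,278

Preferred dividends are paid after tax, so their pre-tax equivalent is £29,000 ÷ (1 − 0.28) = £40,277.78.
EPS = 0 when EBIT covers interest plus the pre-tax preferred burden: £947,000 + £40,277.78 = £987,277.78.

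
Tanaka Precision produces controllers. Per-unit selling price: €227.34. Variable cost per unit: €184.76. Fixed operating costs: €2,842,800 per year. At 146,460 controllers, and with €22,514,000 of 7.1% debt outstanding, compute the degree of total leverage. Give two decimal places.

Contribution at this volume is 146,460 × €42.58 = €6,236,266.80.
EBIT = €6,236,266.80 − €2,842,800 = €3,393,466.80. Interest = €1,598,494.00, so EBIT − I = €1,794,972.80.
Degree of total leverage = total CM / (EBIT − interest) = €6,236,266.80 / €1,794,972.80 = 3.4743.

3.47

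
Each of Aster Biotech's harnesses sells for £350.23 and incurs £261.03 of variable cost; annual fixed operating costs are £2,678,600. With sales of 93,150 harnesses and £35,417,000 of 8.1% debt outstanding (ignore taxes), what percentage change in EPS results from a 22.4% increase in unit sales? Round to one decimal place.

+67.4%

At 93,150 units, contribution = 93,150 × £89.20 = £8,308,980.00.
EBIT = £8,308,980.00 − £2,678,600 = £5,630,380.00.
After interest of £2,868,777.00, pre-tax earnings = £2,761,603.00.
Degree of combined leverage = contribution ÷ (EBIT − I) = £8,308,980.00 ÷ £2,761,603.00 = 3.0088.
%ΔEPS = DCL × %ΔSales = 3.0088 × +22.4% = +67.4%.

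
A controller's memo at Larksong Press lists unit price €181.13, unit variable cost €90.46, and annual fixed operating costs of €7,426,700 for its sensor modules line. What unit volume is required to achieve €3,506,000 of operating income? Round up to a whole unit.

Unit CM = price − variable cost = €181.13 − €90.46 = €90.67.
Need Q such that Q × €90.67 − €7,426,700 = €3,506,000, i.e. Q = €10,932,700 / €90.67 = 120,576.82 → 120,577.

120,577 sensor modules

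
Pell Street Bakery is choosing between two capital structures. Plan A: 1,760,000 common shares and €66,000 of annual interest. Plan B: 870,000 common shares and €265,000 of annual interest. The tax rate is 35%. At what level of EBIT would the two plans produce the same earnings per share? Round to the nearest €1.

€459,528

Set EPS_A = EPS_B: (EBIT − €66,000)(1 − 0.35) ÷ 1,760,000 = (EBIT − €265,000)(1 − 0.35) ÷ 870,000.
The (1 − t) factor cancels: (EBIT − 66,000) × 870,000 = (EBIT − 265,000) × 1,760,000.
Solving, EBIT = (265,000·1,760,000 − 66,000·870,000) / (1,760,000 − 870,000) = 408,980,000,000 / 890,000 = 459,528.09.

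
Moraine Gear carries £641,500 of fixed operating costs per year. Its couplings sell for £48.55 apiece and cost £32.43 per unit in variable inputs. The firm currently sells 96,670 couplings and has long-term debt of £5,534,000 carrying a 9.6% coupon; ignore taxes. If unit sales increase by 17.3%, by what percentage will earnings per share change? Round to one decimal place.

+69.9%

Total contribution margin = 96,670 × £16.12 = £1,558,320.40.
Subtracting fixed costs: EBIT = £1,558,320.40 − £641,500 = £916,820.40.
Interest = £531,264.00, so EBIT − I = £385,556.40.
Degree of combined leverage = contribution ÷ (EBIT − I) = £1,558,320.40 ÷ £385,556.40 = 4.0417.
EPS therefore changes by 4.0417 × (+17.3%) = +69.9%.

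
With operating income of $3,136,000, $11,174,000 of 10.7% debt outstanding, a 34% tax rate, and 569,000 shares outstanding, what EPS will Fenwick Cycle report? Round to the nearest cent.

$2.25

Interest = $1,195,618.00, so EBT = $3,136,000 − $1,195,618.00 = $1,940,382.00.
After tax at 34%: net income = $1,940,382.00 × 0.66 = $1,280,652.12.
Per share: $1,280,652.12 / 569,000 shares = $2.25.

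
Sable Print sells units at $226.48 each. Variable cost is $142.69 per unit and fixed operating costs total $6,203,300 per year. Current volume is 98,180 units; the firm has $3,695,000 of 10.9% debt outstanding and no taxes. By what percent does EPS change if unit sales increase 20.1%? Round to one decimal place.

+102.0%

Contribution at this volume is 98,180 × $83.79 = $8,226,502.20.
Subtracting fixed costs: EBIT = $8,226,502.20 − $6,203,300 = $2,023,202.20.
Interest = $402,755.00, so EBIT − I = $1,620,447.20.
DCL = total CM / (EBIT − I) = $8,226,502.20 / $1,620,447.20 = 5.0767.
EPS therefore changes by 5.0767 × (+20.1%) = +102.0%.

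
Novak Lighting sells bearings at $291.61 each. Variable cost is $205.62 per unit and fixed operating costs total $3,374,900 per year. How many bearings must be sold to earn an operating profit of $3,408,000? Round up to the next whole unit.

78,881 bearings

Contribution margin per unit = $291.61 − $205.62 = $85.99.
Need Q such that Q × $85.99 − $3,374,900 = $3,408,000, i.e. Q = $6,782,900 / $85.99 = 78,880.10 → 78,881.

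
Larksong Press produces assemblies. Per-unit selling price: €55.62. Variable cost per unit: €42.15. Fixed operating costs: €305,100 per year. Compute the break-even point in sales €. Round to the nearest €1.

€1,259,812

CM per unit = €55.62 − €42.15 = €13.47; CM ratio = €13.47 / €55.62 = 0.2422.
Break-even revenue = fixed costs × price ÷ CM = €305,100 × €55.62 ÷ €13.47 = €1,259,812.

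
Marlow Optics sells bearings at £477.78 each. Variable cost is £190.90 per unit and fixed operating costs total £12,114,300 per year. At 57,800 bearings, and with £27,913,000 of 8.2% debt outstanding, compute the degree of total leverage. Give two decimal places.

Total contribution margin = 57,800 × £286.88 = £16,581,664.00.
Subtracting fixed costs: EBIT = £16,581,664.00 − £12,114,300 = £4,467,364.00. Interest = £2,288,866.00, so EBIT − I = £2,178,498.00.
DCL = contribution ÷ (EBIT − I) = £16,581,664.00 ÷ £2,178,498.00 = 7.6115.

7.61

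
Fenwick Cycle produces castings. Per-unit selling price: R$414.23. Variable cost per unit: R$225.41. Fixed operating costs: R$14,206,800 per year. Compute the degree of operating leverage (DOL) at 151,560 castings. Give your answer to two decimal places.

Contribution at this volume is 151,560 × R$188.82 = R$28,617,559.20.
Operating income = contribution − fixed costs = R$28,617,559.20 − R$14,206,800 = R$14,410,759.20.
Degree of operating leverage = R$28,617,559.20 / R$14,410,759.20 = 1.9858.

1.99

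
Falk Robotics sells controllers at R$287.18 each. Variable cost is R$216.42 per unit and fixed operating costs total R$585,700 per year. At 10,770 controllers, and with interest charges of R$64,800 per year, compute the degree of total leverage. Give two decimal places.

6.83

At 10,770 units, contribution = 10,770 × R$70.76 = R$762,085.20.
EBIT = R$762,085.20 − R$585,700 = R$176,385.20. Interest = R$64,800.00.
DOL = R$762,085.20 ÷ R$176,385.20 = 4.3206; DFL = R$176,385.20 ÷ R$111,585.20 = 1.5807.
Combined leverage = 4.3206 × 1.5807 = 6.8296.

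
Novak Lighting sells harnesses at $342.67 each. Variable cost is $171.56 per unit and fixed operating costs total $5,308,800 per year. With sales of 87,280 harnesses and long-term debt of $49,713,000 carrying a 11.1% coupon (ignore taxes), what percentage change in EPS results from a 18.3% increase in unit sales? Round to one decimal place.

Total contribution margin = 87,280 × $171.11 = $14,934,480.80.
EBIT = $14,934,480.80 − $5,308,800 = $9,625,680.80.
After interest of $5,518,143.00, pre-tax earnings = $4,107,537.80.
Degree of combined leverage = contribution ÷ (EBIT − I) = $14,934,480.80 ÷ $4,107,537.80 = 3.6359.
EPS therefore changes by 3.6359 × (+18.3%) = +66.5%.

+66.5%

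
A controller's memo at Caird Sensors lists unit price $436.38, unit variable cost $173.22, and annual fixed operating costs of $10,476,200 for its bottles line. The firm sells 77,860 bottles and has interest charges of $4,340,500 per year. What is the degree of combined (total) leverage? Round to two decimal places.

Total contribution margin = 77,860 × $263.16 = $20,489,637.60.
Operating income = contribution − fixed costs = $20,489,637.60 − $10,476,200 = $10,013,437.60. Interest = $4,340,500.00, so EBIT − I = $5,672,937.60.
DCL = contribution ÷ (EBIT − I) = $20,489,637.60 ÷ $5,672,937.60 = 3.6118.

3.61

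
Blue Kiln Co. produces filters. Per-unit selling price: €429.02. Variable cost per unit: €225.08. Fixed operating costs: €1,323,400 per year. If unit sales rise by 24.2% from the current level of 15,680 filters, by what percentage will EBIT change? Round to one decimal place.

+41.3%

At 15,680 units, contribution = 15,680 × €203.94 = €3,197,779.20.
Operating income = contribution − fixed costs = €3,197,779.20 − €1,323,400 = €1,874,379.20.
Degree of operating leverage = €3,197,779.20 / €1,874,379.20 = 1.7060.
Operating income changes by 1.7060 × +24.2% = +41.3%.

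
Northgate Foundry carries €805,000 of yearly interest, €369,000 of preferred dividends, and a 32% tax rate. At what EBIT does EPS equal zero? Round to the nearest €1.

€1,347,647

Grossing the preferred dividend up to pre-tax terms: €369,000 / (1 − 0.32) = €542,647.06.
EPS = 0 when EBIT covers interest plus the pre-tax preferred burden: €805,000 + €542,647.06 = €1,347,647.06.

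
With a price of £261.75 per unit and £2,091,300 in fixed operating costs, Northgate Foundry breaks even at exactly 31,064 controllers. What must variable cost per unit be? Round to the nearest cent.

£194.43

Contribution per unit must be FC / Q = £2,091,300 / 31,064 = £67.3223.
Variable cost per unit = £261.75 − £67.3223 = £194.43.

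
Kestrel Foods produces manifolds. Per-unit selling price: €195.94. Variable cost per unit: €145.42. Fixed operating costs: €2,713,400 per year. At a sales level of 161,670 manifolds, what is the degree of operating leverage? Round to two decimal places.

1.50

Contribution at this volume is 161,670 × €50.52 = €8,167,568.40.
Subtracting fixed costs: EBIT = €8,167,568.40 − €2,713,400 = €5,454,168.40.
So DOL = total CM / EBIT = €8,167,568.40 / €5,454,168.40 = 1.4975.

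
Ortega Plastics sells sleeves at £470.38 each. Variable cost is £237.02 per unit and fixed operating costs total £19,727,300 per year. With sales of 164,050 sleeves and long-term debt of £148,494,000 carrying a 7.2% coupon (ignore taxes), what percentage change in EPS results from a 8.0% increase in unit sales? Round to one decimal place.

Contribution at this volume is 164,050 × £233.36 = £38,282,708.00.
Operating income = contribution − fixed costs = £38,282,708.00 − £19,727,300 = £18,555,408.00.
After interest of £10,691,568.00, pre-tax earnings = £7,863,840.00.
Degree of combined leverage = contribution ÷ (EBIT − I) = £38,282,708.00 ÷ £7,863,840.00 = 4.8682.
EPS therefore changes by 4.8682 × (+8.0%) = +38.9%.

+38.9%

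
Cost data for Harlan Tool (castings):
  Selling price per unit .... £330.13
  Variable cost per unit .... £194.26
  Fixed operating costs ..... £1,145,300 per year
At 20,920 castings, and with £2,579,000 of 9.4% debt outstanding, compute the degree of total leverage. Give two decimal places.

1.95

Total contribution margin = 20,920 × £135.87 = £2,842,400.40.
Operating income = contribution − fixed costs = £2,842,400.40 − £1,145,300 = £1,697,100.40. Interest = £242,426.00.
DOL = £2,842,400.40 ÷ £1,697,100.40 = 1.6749; DFL = £1,697,100.40 ÷ £1,454,674.40 = 1.1667.
DCL = DOL × DFL = 1.6749 × 1.1667 = 1.9541.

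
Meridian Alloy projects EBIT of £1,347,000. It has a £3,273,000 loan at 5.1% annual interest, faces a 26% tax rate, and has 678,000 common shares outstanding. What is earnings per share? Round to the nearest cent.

Interest = £166,923.00, so EBT = £1,347,000 − £166,923.00 = £1,180,077.00.
After tax at 26%: net income = £1,180,077.00 × 0.74 = £873,256.98.
EPS = £873,256.98 ÷ 678,000 = £1.29.

£1.29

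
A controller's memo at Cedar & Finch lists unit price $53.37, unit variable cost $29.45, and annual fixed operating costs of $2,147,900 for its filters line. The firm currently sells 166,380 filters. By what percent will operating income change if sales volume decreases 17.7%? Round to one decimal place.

-38.5%

Total contribution margin = 166,380 × $23.92 = $3,979,809.60.
Subtracting fixed costs: EBIT = $3,979,809.60 − $2,147,900 = $1,831,909.60.
Degree of operating leverage = $3,979,809.60 / $1,831,909.60 = 2.1725.
So EBIT moves 2.1725 × (-17.7%) = -38.5%.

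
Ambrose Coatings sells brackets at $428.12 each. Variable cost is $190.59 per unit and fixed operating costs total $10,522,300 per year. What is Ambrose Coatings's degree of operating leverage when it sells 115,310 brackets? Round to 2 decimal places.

1.62

Total contribution margin = 115,310 × $237.53 = $27,389,584.30.
Operating income = contribution − fixed costs = $27,389,584.30 − $10,522,300 = $16,867,284.30.
DOL = contribution ÷ EBIT = $27,389,584.30 ÷ $16,867,284.30 = 1.6238.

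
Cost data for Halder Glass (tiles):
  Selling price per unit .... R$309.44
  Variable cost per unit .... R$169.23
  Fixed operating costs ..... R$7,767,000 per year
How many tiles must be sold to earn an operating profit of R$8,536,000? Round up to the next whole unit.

Each unit contributes R$309.44 − R$169.23 = R$140.21.
Required volume = (fixed costs + target profit) ÷ CM = (R$7,767,000 + R$8,536,000) ÷ R$140.21 = 116,275.59, so 116,276 tiles.

116,276 tiles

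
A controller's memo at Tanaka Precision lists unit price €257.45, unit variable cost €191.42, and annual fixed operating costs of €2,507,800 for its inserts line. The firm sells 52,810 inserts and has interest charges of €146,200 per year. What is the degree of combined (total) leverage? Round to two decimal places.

4.19

Total contribution margin = 52,810 × €66.03 = €3,487,044.30.
Operating income = contribution − fixed costs = €3,487,044.30 − €2,507,800 = €979,244.30. Interest = €146,200.00.
DOL = €3,487,044.30 ÷ €979,244.30 = 3.5610; DFL = €979,244.30 ÷ €833,044.30 = 1.1755.
DCL = DOL × DFL = 3.5610 × 1.1755 = 4.1860.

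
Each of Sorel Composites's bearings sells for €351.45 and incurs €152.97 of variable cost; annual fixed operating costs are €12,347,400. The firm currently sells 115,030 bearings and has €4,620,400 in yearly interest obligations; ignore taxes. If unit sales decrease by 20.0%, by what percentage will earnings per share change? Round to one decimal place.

-77.9%

Total contribution margin = 115,030 × €198.48 = €22,831,154.40.
EBIT = €22,831,154.40 − €12,347,400 = €10,483,754.40.
After interest of €4,620,400.00, pre-tax earnings = €5,863,354.40.
Degree of combined leverage = contribution ÷ (EBIT − I) = €22,831,154.40 ÷ €5,863,354.40 = 3.8939.
%ΔEPS = DCL × %ΔSales = 3.8939 × -20.0% = -77.9%.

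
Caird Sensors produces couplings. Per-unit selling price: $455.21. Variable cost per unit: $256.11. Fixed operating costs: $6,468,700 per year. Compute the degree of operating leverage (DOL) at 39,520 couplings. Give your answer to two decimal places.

Total contribution margin = 39,520 × $199.10 = $7,868,432.00.
Subtracting fixed costs: EBIT = $7,868,432.00 − $6,468,700 = $1,399,732.00.
Degree of operating leverage = $7,868,432.00 / $1,399,732.00 = 5.6214.

5.62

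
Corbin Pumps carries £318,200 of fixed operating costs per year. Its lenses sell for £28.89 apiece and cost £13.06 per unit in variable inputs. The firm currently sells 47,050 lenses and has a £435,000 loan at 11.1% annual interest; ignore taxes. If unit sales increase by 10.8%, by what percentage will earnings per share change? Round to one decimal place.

Contribution at this volume is 47,050 × £15.83 = £744,801.50.
EBIT = £744,801.50 − £318,200 = £426,601.50.
After interest of £48,285.00, pre-tax earnings = £378,316.50.
DCL = total CM / (EBIT − I) = £744,801.50 / £378,316.50 = 1.9687.
%ΔEPS = DCL × %ΔSales = 1.9687 × +10.8% = +21.3%.

+21.3%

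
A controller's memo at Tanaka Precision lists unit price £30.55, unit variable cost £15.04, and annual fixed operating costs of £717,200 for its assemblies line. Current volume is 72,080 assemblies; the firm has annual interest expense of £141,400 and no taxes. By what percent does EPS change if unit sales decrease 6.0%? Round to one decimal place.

At 72,080 units, contribution = 72,080 × £15.51 = £1,117,960.80.
Operating income = contribution − fixed costs = £1,117,960.80 − £717,200 = £400,760.80.
Interest = £141,400.00, so EBIT − I = £259,360.80.
DCL = total CM / (EBIT − I) = £1,117,960.80 / £259,360.80 = 4.3104.
%ΔEPS = DCL × %ΔSales = 4.3104 × -6.0% = -25.9%.

-25.9%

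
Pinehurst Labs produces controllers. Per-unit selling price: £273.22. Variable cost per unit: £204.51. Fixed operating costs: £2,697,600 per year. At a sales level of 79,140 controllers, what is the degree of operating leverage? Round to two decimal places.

1.98

Total contribution margin = 79,140 × £68.71 = £5,437,709.40.
Subtracting fixed costs: EBIT = £5,437,709.40 − £2,697,600 = £2,740,109.40.
So DOL = total CM / EBIT = £5,437,709.40 / £2,740,109.40 = 1.9845.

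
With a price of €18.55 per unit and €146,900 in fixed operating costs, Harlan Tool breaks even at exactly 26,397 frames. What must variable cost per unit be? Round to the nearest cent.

At break-even, FC = Q × (P − VC), so P − VC = €146,900 ÷ 26,397 = €5.5650.
Hence VC = price − CM = €18.55 − €5.5650 = €12.98.

€12.98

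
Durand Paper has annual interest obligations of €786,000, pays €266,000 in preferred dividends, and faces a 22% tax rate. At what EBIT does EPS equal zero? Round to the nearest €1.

Preferred dividends are paid after tax, so their pre-tax equivalent is €266,000 ÷ (1 − 0.22) = €341,025.64.
EPS = 0 when EBIT covers interest plus the pre-tax preferred burden: €786,000 + €341,025.64 = €1,127,025.64.

€1,127,026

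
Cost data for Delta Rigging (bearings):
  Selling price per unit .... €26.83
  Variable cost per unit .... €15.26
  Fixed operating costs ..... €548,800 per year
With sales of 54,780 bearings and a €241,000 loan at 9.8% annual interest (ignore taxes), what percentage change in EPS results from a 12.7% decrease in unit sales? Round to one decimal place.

At 54,780 units, contribution = 54,780 × €11.57 = €633,804.60.
Operating income = contribution − fixed costs = €633,804.60 − €548,800 = €85,004.60.
After interest of €23,618.00, pre-tax earnings = €61,386.60.
DCL = total CM / (EBIT − I) = €633,804.60 / €61,386.60 = 10.3248.
%ΔEPS = DCL × %ΔSales = 10.3248 × -12.7% = -131.1%.

-131.1%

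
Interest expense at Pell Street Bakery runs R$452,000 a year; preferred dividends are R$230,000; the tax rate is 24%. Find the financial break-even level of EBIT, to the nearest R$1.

R$754,632

Preferred dividends are paid after tax, so their pre-tax equivalent is R$230,000 ÷ (1 − 0.24) = R$302,631.58.
EPS = 0 when EBIT covers interest plus the pre-tax preferred burden: R$452,000 + R$302,631.58 = R$754,631.58.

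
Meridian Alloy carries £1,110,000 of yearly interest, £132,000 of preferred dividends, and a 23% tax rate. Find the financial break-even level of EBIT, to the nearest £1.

£1,281,429

Grossing the preferred dividend up to pre-tax terms: £132,000 / (1 − 0.23) = £171,428.57.
EPS = 0 when EBIT covers interest plus the pre-tax preferred burden: £1,110,000 + £171,428.57 = £1,281,428.57.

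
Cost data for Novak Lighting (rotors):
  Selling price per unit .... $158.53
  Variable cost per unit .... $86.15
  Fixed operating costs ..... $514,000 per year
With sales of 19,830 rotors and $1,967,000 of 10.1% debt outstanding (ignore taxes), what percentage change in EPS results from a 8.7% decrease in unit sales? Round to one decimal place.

Contribution at this volume is 19,830 × $72.38 = $1,435,295.40.
Subtracting fixed costs: EBIT = $1,435,295.40 − $514,000 = $921,295.40.
After interest of $198,667.00, pre-tax earnings = $722,628.40.
Degree of combined leverage = contribution ÷ (EBIT − I) = $1,435,295.40 ÷ $722,628.40 = 1.9862.
EPS therefore changes by 1.9862 × (-8.7%) = -17.3%.

-17.3%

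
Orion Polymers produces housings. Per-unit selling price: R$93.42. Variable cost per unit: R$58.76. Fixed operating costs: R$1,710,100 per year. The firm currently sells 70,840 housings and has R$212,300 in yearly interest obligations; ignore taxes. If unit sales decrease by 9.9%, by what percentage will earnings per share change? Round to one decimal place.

Total contribution margin = 70,840 × R$34.66 = R$2,455,314.40.
EBIT = R$2,455,314.40 − R$1,710,100 = R$745,214.40.
Interest = R$212,300.00, so EBIT − I = R$532,914.40.
Degree of combined leverage = contribution ÷ (EBIT − I) = R$2,455,314.40 ÷ R$532,914.40 = 4.6073.
EPS therefore changes by 4.6073 × (-9.9%) = -45.6%.

-45.6%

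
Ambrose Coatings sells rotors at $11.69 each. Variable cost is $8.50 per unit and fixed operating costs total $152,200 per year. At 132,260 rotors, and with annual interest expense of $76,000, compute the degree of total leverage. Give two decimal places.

2.18

Contribution at this volume is 132,260 × $3.19 = $421,909.40.
Operating income = contribution − fixed costs = $421,909.40 − $152,200 = $269,709.40. Interest = $76,000.00, so EBIT − I = $193,709.40.
DCL = contribution ÷ (EBIT − I) = $421,909.40 ÷ $193,709.40 = 2.1781.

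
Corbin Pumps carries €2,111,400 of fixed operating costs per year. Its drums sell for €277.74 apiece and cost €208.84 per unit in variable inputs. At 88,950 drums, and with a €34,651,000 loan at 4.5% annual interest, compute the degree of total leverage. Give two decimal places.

2.49

Total contribution margin = 88,950 × €68.90 = €6,128,655.00.
EBIT = €6,128,655.00 − €2,111,400 = €4,017,255.00. Interest = €1,559,295.00.
DOL = €6,128,655.00 ÷ €4,017,255.00 = 1.5256; DFL = €4,017,255.00 ÷ €2,457,960.00 = 1.6344.
DCL = DOL × DFL = 1.5256 × 1.6344 = 2.4934.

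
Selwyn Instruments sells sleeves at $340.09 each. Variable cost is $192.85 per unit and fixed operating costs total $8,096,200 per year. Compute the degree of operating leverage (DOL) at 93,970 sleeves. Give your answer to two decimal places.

Total contribution margin = 93,970 × $147.24 = $13,836,142.80.
EBIT = $13,836,142.80 − $8,096,200 = $5,739,942.80.
DOL = contribution ÷ EBIT = $13,836,142.80 ÷ $5,739,942.80 = 2.4105.

2.41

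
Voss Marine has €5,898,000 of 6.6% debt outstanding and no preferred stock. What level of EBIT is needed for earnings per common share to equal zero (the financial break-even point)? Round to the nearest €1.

€389,268

Annual interest = 6.6% × €5,898,000 = €389,268.00.
Without preferred stock the financial break-even is simply EBIT = interest = €389,268.00.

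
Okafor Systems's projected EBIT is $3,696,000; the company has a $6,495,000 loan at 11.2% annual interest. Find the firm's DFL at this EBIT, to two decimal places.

Interest = $727,440.00.
DFL = EBIT ÷ (EBIT − I) = $3,696,000 ÷ ($3,696,000 − $727,440.00) = $3,696,000 ÷ $2,968,560.00 = 1.2450.

1.25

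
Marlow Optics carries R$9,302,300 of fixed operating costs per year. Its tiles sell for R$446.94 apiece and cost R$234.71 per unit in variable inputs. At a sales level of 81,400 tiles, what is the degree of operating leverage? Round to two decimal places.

2.17

Contribution at this volume is 81,400 × R$212.23 = R$17,275,522.00.
EBIT = R$17,275,522.00 − R$9,302,300 = R$7,973,222.00.
So DOL = total CM / EBIT = R$17,275,522.00 / R$7,973,222.00 = 2.1667.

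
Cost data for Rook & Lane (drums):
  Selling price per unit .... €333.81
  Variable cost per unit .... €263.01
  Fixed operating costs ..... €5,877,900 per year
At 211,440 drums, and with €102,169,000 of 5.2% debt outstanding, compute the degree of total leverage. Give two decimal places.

3.96

At 211,440 units, contribution = 211,440 × €70.80 = €14,969,952.00.
Operating income = contribution − fixed costs = €14,969,952.00 − €5,877,900 = €9,092,052.00. Interest = €5,312,788.00.
DOL = €14,969,952.00 ÷ €9,092,052.00 = 1.6465; DFL = €9,092,052.00 ÷ €3,779,264.00 = 2.4058.
DCL = DOL × DFL = 1.6465 × 2.4058 = 3.9611.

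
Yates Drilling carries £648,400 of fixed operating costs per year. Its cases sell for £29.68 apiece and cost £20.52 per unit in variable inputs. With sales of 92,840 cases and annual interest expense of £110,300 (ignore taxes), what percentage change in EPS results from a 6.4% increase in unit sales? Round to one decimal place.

Total contribution margin = 92,840 × £9.16 = £850,414.40.
Subtracting fixed costs: EBIT = £850,414.40 − £648,400 = £202,014.40.
After interest of £110,300.00, pre-tax earnings = £91,714.40.
Degree of combined leverage = contribution ÷ (EBIT − I) = £850,414.40 ÷ £91,714.40 = 9.2724.
EPS therefore changes by 9.2724 × (+6.4%) = +59.3%.

+59.3%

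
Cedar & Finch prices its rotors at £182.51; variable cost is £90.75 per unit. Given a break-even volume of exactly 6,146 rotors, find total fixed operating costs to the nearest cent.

Unit CM = price − variable cost = £182.51 − £90.75 = £91.76.
Fixed costs = break-even units × CM = 6,146 × £91.76 = £563,956.96.

£563,956.96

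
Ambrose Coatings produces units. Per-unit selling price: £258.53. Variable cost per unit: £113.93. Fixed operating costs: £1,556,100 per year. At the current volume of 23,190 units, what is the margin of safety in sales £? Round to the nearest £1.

£3,213,163

Contribution margin per unit = £258.53 − £113.93 = £144.60. Break-even units = £1,556,100 ÷ £144.60 = 10,761.41; break-even revenue = 10,761.41 × £258.53 = £2,782,147.53.
Current sales = 23,190 × £258.53 = £5,995,310.70.
Margin of safety = £5,995,310.70 − £2,782,147.53 = £3,213,163.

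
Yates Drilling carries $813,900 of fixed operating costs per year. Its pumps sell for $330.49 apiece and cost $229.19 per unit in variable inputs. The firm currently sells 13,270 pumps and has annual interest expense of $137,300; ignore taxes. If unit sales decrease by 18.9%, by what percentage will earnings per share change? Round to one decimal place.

Total contribution margin = 13,270 × $101.30 = $1,344,251.00.
Subtracting fixed costs: EBIT = $1,344,251.00 − $813,900 = $530,351.00.
Interest = $137,300.00, so EBIT − I = $393,051.00.
Degree of combined leverage = contribution ÷ (EBIT − I) = $1,344,251.00 ÷ $393,051.00 = 3.4200.
%ΔEPS = DCL × %ΔSales = 3.4200 × -18.9% = -64.6%.

-64.6%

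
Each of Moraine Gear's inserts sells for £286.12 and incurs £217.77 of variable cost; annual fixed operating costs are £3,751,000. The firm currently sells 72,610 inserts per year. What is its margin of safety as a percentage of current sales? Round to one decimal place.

Contribution margin per unit = £286.12 − £217.77 = £68.35. Break-even units = £3,751,000 ÷ £68.35 = 54,879.30; break-even revenue = 54,879.30 × £286.12 = £15,702,064.67.
Current sales = 72,610 × £286.12 = £20,775,173.20.
Margin of safety = (£20,775,173.20 − £15,702,064.67) ÷ £20,775,173.20 = 24.4%.

24.4%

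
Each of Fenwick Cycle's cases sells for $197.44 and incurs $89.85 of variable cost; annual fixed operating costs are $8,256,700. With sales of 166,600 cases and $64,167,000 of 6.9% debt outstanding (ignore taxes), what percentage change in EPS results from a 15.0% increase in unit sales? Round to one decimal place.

+51.3%

Total contribution margin = 166,600 × $107.59 = $17,924,494.00.
EBIT = $17,924,494.00 − $8,256,700 = $9,667,794.00.
After interest of $4,427,523.00, pre-tax earnings = $5,240,271.00.
DCL = total CM / (EBIT − I) = $17,924,494.00 / $5,240,271.00 = 3.4205.
%ΔEPS = DCL × %ΔSales = 3.4205 × +15.0% = +51.3%.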